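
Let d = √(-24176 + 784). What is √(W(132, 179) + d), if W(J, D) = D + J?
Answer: √(311 + 4*I*√1462) ≈ 18.132 + 4.2174*I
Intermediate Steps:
d = 4*I*√1462 (d = √(-23392) = 4*I*√1462 ≈ 152.94*I)
√(W(132, 179) + d) = √((179 + 132) + 4*I*√1462) = √(311 + 4*I*√1462)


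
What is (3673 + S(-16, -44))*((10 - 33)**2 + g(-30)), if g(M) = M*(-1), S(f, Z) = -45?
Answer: 2028052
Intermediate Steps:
g(M) = -M
(3673 + S(-16, -44))*((10 - 33)**2 + g(-30)) = (3673 - 45)*((10 - 33)**2 - 1*(-30)) = 3628*((-23)**2 + 30) = 3628*(529 + 30) = 3628*559 = 2028052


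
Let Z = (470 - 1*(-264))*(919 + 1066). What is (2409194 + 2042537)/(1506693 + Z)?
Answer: 4451731/2963683 ≈ 1.5021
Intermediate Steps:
Z = 1456990 (Z = (470 + 264)*1985 = 734*1985 = 1456990)
(2409194 + 2042537)/(1506693 + Z) = (2409194 + 2042537)/(1506693 + 1456990) = 4451731/2963683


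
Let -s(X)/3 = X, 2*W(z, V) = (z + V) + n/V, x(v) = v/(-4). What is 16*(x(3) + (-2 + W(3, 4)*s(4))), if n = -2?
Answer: -668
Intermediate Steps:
x(v) = -v/4 (x(v) = v*(-¼) = -v/4)
W(z, V) = V/2 + z/2 - 1/V (W(z, V) = ((z + V) - 2/V)/2 = ((V + z) - 2/V)/2 = (V + z - 2/V)/2 = V/2 + z/2 - 1/V)
s(X) = -3*X
16*(x(3) + (-2 + W(3, 4)*s(4))) = 16*(-¼*3 + (-2 + ((½)*(-2 + 4*(4 + 3))/4)*(-3*4))) = 16*(-¾ + (-2 + ((½)*(¼)*(-2 + 4*7))*(-12))) = 16*(-¾ + (-2 + ((½)*(¼)*(-2 + 28))*(-12))) = 16*(-¾ + (-2 + ((½)*(¼)*26)*(-12))) = 16*(-¾ + (-2 + (13/4)*(-12))) = 16*(-¾ + (-2 - 39)) = 16*(-¾ - 41) = 16*(-167/4) = -668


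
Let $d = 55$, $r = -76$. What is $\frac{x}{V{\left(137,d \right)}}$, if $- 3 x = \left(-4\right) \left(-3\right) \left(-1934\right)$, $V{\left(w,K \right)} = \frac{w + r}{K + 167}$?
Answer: $\frac{1717392}{61} \approx 28154.0$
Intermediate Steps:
$V{\left(w,K \right)} = \frac{-76 + w}{167 + K}$ ($V{\left(w,K \right)} = \frac{w - 76}{K + 167} = \frac{-76 + w}{167 + K}$)
$x = 7736$ ($x = - \frac{\left(-4\right) \left(-3\right) \left(-1934\right)}{3} = - \frac{12 \left(-1934\right)}{3} = \left(- \frac{1}{3}\right) \left(-23208\right) = 7736$)
$\frac{x}{V{\left(137,d \right)}} = \frac{7736}{\frac{1}{167 + 55} \left(-76 + 137\right)} = \frac{7736}{\frac{1}{222} \cdot 61} = \frac{7736}{\frac{61}{222}} = 7736 \cdot \frac{222}{61} = \frac{1717392}{61}$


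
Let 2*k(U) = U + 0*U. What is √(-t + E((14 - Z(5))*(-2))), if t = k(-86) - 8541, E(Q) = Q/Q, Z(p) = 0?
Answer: √8585 ≈ 92.655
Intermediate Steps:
k(U) = U/2 (k(U) = (U + 0*U)/2 = (U + 0)/2 = U/2)
E(Q) = 1
t = -8584 (t = (½)*(-86) - 8541 = -43 - 8541 = -8584)
√(-t + E((14 - Z(5))*(-2))) = √(-1*(-8584) + 1) = √(8584 + 1) = √8585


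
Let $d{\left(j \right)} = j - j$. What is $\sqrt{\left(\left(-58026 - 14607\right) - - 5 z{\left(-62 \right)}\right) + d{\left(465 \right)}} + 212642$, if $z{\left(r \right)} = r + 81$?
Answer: $212642 + i \sqrt{72538} \approx 2.1264 \cdot 10^{5} + 269.33 i$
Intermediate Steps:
$z{\left(r \right)} = 81 + r$
$d{\left(j \right)} = 0$
$\sqrt{\left(\left(-58026 - 14607\right) - - 5 z{\left(-62 \right)}\right) + d{\left(465 \right)}} + 212642 = \sqrt{\left(\left(-58026 - 14607\right) - - 5 \left(81 - 62\right)\right) + 0} + 212642 = \sqrt{\left(\left(-58026 - 14607\right) - \left(-5\right) 19\right) + 0} + 212642 = \sqrt{\left(-72633 - -95\right) + 0} + 212642 = \sqrt{\left(-72633 + 95\right) + 0} + 212642 = \sqrt{-72538 + 0} + 212642 = \sqrt{-72538} + 212642 = i \sqrt{72538} + 212642 = 212642 + i \sqrt{72538}$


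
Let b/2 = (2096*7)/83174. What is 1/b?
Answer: 5941/2096 ≈ 2.8344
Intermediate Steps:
b = 2096/5941 (b = 2*((2096*7)/83174) = 2*(14672*(1/83174)) = 2*(1048/5941) = 2096/5941 ≈ 0.35280)
1/b = 1/(2096/5941) = 5941/2096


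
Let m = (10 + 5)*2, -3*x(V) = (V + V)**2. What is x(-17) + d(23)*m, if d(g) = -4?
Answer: -1516/3 ≈ -505.33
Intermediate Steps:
x(V) = -4*V**2/3 (x(V) = -(V + V)**2/3 = -4*V**2/3)
m = 30 (m = 15*2 = 30)
x(-17) + d(23)*m = -4/3*(-17)**2 - 4*30 = -4/3*289 - 120 = -1156/3 - 120 = -1516/3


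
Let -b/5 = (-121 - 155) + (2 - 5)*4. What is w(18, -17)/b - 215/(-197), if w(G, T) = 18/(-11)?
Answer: 189003/173360 ≈ 1.0902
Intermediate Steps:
w(G, T) = -18/11 (w(G, T) = 18*(-1/11) = -18/11)
b = 1440 (b = -5*((-121 - 155) + (2 - 5)*4) = -5*(-276 - 3*4) = -5*(-276 - 12) = -5*(-288) = 1440)
w(18, -17)/b - 215/(-197) = -18/11/1440 - 215/(-197) = -18/11*1/1440 - 215*(-1/197) = -1/880 + 215/197 = 189003/173360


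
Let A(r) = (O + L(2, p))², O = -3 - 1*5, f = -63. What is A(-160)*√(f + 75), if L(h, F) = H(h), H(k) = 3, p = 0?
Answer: 50*√3 ≈ 86.603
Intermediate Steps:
L(h, F) = 3
O = -8 (O = -3 - 5 = -8)
A(r) = 25 (A(r) = (-8 + 3)² = (-5)² = 25)
A(-160)*√(f + 75) = 25*√(-63 + 75) = 25*√12 = 25*(2*√3) = 50*√3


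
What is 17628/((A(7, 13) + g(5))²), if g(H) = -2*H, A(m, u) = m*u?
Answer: 5876/2187 ≈ 2.6868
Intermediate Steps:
17628/((A(7, 13) + g(5))²) = 17628/((7*13 - 2*5)²) = 17628/((91 - 10)²) = 17628/(81²) = 17628/6561 = 17628*(1/6561) = 5876/2187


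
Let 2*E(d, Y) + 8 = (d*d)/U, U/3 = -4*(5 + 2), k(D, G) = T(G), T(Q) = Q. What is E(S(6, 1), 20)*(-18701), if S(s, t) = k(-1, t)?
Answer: 12585773/168 ≈ 74915.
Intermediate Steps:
k(D, G) = G
U = -84 (U = 3*(-4*(5 + 2)) = 3*(-4*7) = 3*(-28) = -84)
S(s, t) = t
E(d, Y) = -4 - d**2/168 (E(d, Y) = -4 + ((d*d)/(-84))/2 = -4 + (d**2*(-1/84))/2 = -4 + (-d**2/84)/2 = -4 - d**2/168)
E(S(6, 1), 20)*(-18701) = (-4 - 1/168*1**2)*(-18701) = (-4 - 1/168*1)*(-18701) = (-4 - 1/168)*(-18701) = -673/168*(-18701) = 12585773/168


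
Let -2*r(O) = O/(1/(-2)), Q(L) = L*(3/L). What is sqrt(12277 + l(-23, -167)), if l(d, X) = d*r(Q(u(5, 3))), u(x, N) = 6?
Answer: 4*sqrt(763) ≈ 110.49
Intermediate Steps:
Q(L) = 3
r(O) = O (r(O) = -O/(2*(1/(-2))) = -O/(2*(-1/2)) = -O*(-2)/2 = -(-1)*O = O)
l(d, X) = 3*d (l(d, X) = d*3 = 3*d)
sqrt(12277 + l(-23, -167)) = sqrt(12277 + 3*(-23)) = sqrt(12277 - 69) = sqrt(12208) = 4*sqrt(763)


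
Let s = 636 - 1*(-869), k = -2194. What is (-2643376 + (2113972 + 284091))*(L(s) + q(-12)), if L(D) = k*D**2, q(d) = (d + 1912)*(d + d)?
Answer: 1219085517020850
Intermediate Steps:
q(d) = 2*d*(1912 + d) (q(d) = (1912 + d)*(2*d) = 2*d*(1912 + d))
s = 1505 (s = 636 + 869 = 1505)
L(D) = -2194*D**2
(-2643376 + (2113972 + 284091))*(L(s) + q(-12)) = (-2643376 + (2113972 + 284091))*(-2194*1505**2 + 2*(-12)*(1912 - 12)) = (-2643376 + 2398063)*(-2194*2265025 + 2*(-12)*1900) = -245313*(-4969464850 - 45600) = -245313*(-4969510450) = 1219085517020850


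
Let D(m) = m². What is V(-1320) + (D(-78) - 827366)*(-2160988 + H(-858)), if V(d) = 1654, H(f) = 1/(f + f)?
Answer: 138432882802391/78 ≈ 1.7748e+12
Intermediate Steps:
H(f) = 1/(2*f)
V(-1320) + (D(-78) - 827366)*(-2160988 + H(-858)) = 1654 + ((-78)² - 827366)*(-2160988 + (½)/(-858)) = 1654 + (6084 - 827366)*(-2160988 + (½)*(-1/858)) = 1654 - 821282*(-2160988 - 1/1716) = 1654 - 821282*(-3708255409/1716) = 1654 + 138432882673379/78 = 138432882802391/78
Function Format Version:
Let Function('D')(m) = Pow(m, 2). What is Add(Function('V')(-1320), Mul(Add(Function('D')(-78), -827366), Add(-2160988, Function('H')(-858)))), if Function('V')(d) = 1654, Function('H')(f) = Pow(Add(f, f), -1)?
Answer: Rational(138432882802391, 78) ≈ 1.7748e+12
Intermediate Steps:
Function('H')(f) = Mul(Rational(1, 2), Pow(f, -1)) (Function('H')(f) = Pow(Mul(2, f), -1) = Mul(Rational(1, 2), Pow(f, -1)))
Add(Function('V')(-1320), Mul(Add(Function('D')(-78), -827366), Add(-2160988, Function('H')(-858)))) = Add(1654, Mul(Add(Pow(-78, 2), -827366), Add(-2160988, Mul(Rational(1, 2), Pow(-858, -1))))) = Add(1654, Mul(Add(6084, -827366), Add(-2160988, Mul(Rational(1, 2), Rational(-1, 858))))) = Add(1654, Mul(-821282, Add(-2160988, Rational(-1, 1716)))) = Add(1654, Mul(-821282, Rational(-3708255409, 1716))) = Add(1654, Rational(138432882673379, 78)) = Rational(138432882802391, 78)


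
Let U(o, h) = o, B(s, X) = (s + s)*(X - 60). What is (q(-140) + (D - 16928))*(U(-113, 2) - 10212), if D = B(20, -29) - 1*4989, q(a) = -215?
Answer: 265269900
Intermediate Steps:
B(s, X) = 2*s*(-60 + X) (B(s, X) = (2*s)*(-60 + X) = 2*s*(-60 + X))
D = -8549 (D = 2*20*(-60 - 29) - 1*4989 = 2*20*(-89) - 4989 = -3560 - 4989 = -8549)
(q(-140) + (D - 16928))*(U(-113, 2) - 10212) = (-215 + (-8549 - 16928))*(-113 - 10212) = (-215 - 25477)*(-10325) = -25692*(-10325) = 265269900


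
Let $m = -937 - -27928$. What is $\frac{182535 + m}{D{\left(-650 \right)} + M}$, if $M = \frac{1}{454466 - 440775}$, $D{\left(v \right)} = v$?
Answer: $- \frac{956206822}{2966383} \approx -322.35$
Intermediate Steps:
$m = 26991$ ($m = -937 + 27928 = 26991$)
$M = \frac{1}{13691} \approx 7.3041 \cdot 10^{-5}$
$\frac{182535 + m}{D{\left(-650 \right)} + M} = \frac{182535 + 26991}{-650 + \frac{1}{13691}} = \frac{209526}{- \frac{8899149}{13691}} = 209526 \left(- \frac{13691}{8899149}\right) = - \frac{956206822}{2966383}$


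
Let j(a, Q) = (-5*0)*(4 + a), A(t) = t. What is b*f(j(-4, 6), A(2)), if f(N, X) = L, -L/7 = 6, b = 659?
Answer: -27678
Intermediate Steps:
j(a, Q) = 0 (j(a, Q) = 0*(4 + a) = 0)
L = -42 (L = -7*6 = -42)
f(N, X) = -42
b*f(j(-4, 6), A(2)) = 659*(-42) = -27678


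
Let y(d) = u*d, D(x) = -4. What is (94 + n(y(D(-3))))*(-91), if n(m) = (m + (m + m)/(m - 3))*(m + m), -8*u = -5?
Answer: -204113/22 ≈ -9277.9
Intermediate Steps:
u = 5/8 (u = -1/8*(-5) = 5/8 ≈ 0.62500)
y(d) = 5*d/8
n(m) = 2*m*(m + 2*m/(-3 + m)) (n(m) = (m + (2*m)/(-3 + m))*(2*m) = (m + 2*m/(-3 + m))*(2*m) = 2*m*(m + 2*m/(-3 + m)))
(94 + n(y(D(-3))))*(-91) = (94 + 2*((5/8)*(-4))**2*(-1 + (5/8)*(-4))/(-3 + (5/8)*(-4)))*(-91) = (94 + 2*(-5/2)**2*(-1 - 5/2)/(-3 - 5/2))*(-91) = (94 + 2*(25/4)*(-7/2)/(-11/2))*(-91) = (94 + 2*(25/4)*(-2/11)*(-7/2))*(-91) = (94 + 175/22)*(-91) = (2243/22)*(-91) = -204113/22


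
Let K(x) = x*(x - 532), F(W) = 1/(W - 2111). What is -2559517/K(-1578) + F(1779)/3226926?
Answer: -76169763675109/99086398499960 ≈ -0.76872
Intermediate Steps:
F(W) = 1/(-2111 + W)
K(x) = x*(-532 + x)
-2559517/K(-1578) + F(1779)/3226926 = -2559517*(-1/(1578*(-532 - 1578))) + 1/((-2111 + 1779)*3226926) = -2559517/((-1578*(-2110))) + (1/3226926)/(-332) = -2559517/3329580 - 1/332*1/3226926 = -2559517*1/3329580 - 1/1071339432 = -2559517/3329580 - 1/1071339432 = -76169763675109/99086398499960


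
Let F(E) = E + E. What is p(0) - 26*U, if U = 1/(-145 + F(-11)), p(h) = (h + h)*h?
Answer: 26/167 ≈ 0.15569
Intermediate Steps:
p(h) = 2*h**2 (p(h) = (2*h)*h = 2*h**2)
F(E) = 2*E
U = -1/167 (U = 1/(-145 + 2*(-11)) = 1/(-145 - 22) = 1/(-167) = -1/167 ≈ -0.0059880)
p(0) - 26*U = 2*0**2 - 26*(-1/167) = 2*0 + 26/167 = 0 + 26/167 = 26/167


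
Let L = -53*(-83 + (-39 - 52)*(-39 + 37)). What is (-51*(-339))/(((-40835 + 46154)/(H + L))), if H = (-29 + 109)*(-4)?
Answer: -10694207/591 ≈ -18095.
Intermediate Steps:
H = -320 (H = 80*(-4) = -320)
L = -5247 (L = -53*(-83 - 91*(-2)) = -53*(-83 + 182) = -53*99 = -5247)
(-51*(-339))/(((-40835 + 46154)/(H + L))) = (-51*(-339))/(((-40835 + 46154)/(-320 - 5247))) = 17289/((5319/(-5567))) = 17289/((5319*(-1/5567))) = 17289/(-5319/5567) = 17289*(-5567/5319) = -10694207/591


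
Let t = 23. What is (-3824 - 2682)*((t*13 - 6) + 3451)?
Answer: -24358464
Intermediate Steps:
(-3824 - 2682)*((t*13 - 6) + 3451) = (-3824 - 2682)*((23*13 - 6) + 3451) = -6506*((299 - 6) + 3451) = -6506*(293 + 3451) = -6506*3744 = -24358464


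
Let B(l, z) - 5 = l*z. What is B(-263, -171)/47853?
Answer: 44978/47853 ≈ 0.93992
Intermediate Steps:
B(l, z) = 5 + l*z
B(-263, -171)/47853 = (5 - 263*(-171))/47853 = (5 + 44973)*(1/47853) = 44978*(1/47853) = 44978/47853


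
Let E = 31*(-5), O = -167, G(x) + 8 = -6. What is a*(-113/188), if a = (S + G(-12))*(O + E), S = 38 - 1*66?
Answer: -382053/47 ≈ -8128.8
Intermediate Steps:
G(x) = -14 (G(x) = -8 - 6 = -14)
E = -155
S = -28 (S = 38 - 66 = -28)
a = 13524 (a = (-28 - 14)*(-167 - 155) = -42*(-322) = 13524)
a*(-113/188) = 13524*(-113/188) = -382053/47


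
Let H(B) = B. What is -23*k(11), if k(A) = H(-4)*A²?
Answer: 11132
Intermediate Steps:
k(A) = -4*A²
-23*k(11) = -(-92)*11² = -(-92)*121 = -23*(-484) = 11132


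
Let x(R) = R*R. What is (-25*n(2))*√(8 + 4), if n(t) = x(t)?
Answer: -200*√3 ≈ -346.41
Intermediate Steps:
x(R) = R²
n(t) = t²
(-25*n(2))*√(8 + 4) = (-25*2²)*√(8 + 4) = (-25*4)*√12 = -200*√3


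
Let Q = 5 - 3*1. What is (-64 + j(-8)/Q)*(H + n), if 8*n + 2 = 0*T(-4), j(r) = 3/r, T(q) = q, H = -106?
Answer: 436475/64 ≈ 6819.9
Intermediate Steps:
Q = 2 (Q = 5 - 3 = 2)
n = -¼ (n = -¼ + (0*(-4))/8 = -¼ + (⅛)*0 = -¼ + 0 = -¼ ≈ -0.25000)
(-64 + j(-8)/Q)*(H + n) = (-64 + (3/(-8))/2)*(-106 - ¼) = (-64 + (3*(-⅛))*(½))*(-425/4) = (-64 - 3/8*½)*(-425/4) = (-64 - 3/16)*(-425/4) = -1027/16*(-425/4) = 436475/64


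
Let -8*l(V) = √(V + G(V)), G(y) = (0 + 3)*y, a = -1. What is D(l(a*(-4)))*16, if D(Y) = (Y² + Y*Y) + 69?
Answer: 1112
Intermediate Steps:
G(y) = 3*y
l(V) = -√V/4 (l(V) = -√(V + 3*V)/8 = -2*√V/8 = -√V/4)
D(Y) = 69 + 2*Y² (D(Y) = (Y² + Y²) + 69 = 2*Y² + 69 = 69 + 2*Y²)
D(l(a*(-4)))*16 = (69 + 2*(-√4/4)²)*16 = (69 + 2*(-¼*2)²)*16 = (69 + 2*(-½)²)*16 = (69 + 2*(¼))*16 = (69 + ½)*16 = (139/2)*16 = 1112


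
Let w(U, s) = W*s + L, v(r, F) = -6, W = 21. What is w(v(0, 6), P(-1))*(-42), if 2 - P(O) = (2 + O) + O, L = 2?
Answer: -1848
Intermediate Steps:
P(O) = -2*O (P(O) = 2 - ((2 + O) + O) = 2 - (2 + 2*O) = 2 + (-2 - 2*O) = -2*O)
w(U, s) = 2 + 21*s (w(U, s) = 21*s + 2 = 2 + 21*s)
w(v(0, 6), P(-1))*(-42) = (2 + 21*(-2*(-1)))*(-42) = (2 + 21*2)*(-42) = (2 + 42)*(-42) = 44*(-42) = -1848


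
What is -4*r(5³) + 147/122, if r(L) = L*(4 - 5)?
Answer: 61147/122 ≈ 501.21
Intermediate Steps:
r(L) = -L (r(L) = L*(-1) = -L)
-4*r(5³) + 147/122 = -(-4)*5³ + 147/122 = -(-4)*125 + 147*(1/122) = -4*(-125) + 147/122 = 500 + 147/122 = 61147/122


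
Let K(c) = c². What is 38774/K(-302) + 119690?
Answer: 5458122767/45602 ≈ 1.1969e+5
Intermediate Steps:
38774/K(-302) + 119690 = 38774/((-302)²) + 119690 = 38774/91204 + 119690 = 38774*(1/91204) + 119690 = 19387/45602 + 119690 = 5458122767/45602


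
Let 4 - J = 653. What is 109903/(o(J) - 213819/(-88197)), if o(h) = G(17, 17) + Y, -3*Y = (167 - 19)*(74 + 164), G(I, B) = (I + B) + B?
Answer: -9693114891/1030838510 ≈ -9.4031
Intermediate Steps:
J = -649 (J = 4 - 1*653 = 4 - 653 = -649)
G(I, B) = I + 2*B (G(I, B) = (B + I) + B = I + 2*B)
Y = -35224/3 (Y = -(167 - 19)*(74 + 164)/3 = -148*238/3 = -1/3*35224 = -35224/3 ≈ -11741.)
o(h) = -35071/3 (o(h) = (17 + 2*17) - 35224/3 = (17 + 34) - 35224/3 = 51 - 35224/3 = -35071/3)
109903/(o(J) - 213819/(-88197)) = 109903/(-35071/3 - 213819/(-88197)) = 109903/(-35071/3 - 213819*(-1/88197)) = 109903/(-35071/3 + 71273/29399) = 109903/(-1030838510/88197) = 109903*(-88197/1030838510) = -9693114891/1030838510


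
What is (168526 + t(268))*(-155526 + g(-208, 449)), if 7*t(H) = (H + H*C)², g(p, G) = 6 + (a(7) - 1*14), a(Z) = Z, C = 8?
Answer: -1088288673502/7 ≈ -1.5547e+11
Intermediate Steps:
g(p, G) = -1 (g(p, G) = 6 + (7 - 1*14) = 6 + (7 - 14) = 6 - 7 = -1)
t(H) = 81*H²/7 (t(H) = (H + H*8)²/7 = (H + 8*H)²/7 = (9*H)²/7 = (81*H²)/7 = 81*H²/7)
(168526 + t(268))*(-155526 + g(-208, 449)) = (168526 + (81/7)*268²)*(-155526 - 1) = (168526 + (81/7)*71824)*(-155527) = (168526 + 5817744/7)*(-155527) = (6997426/7)*(-155527) = -1088288673502/7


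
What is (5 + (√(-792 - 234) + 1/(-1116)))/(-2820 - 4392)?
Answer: -5579/8048592 - I*√114/2404 ≈ -0.00069316 - 0.0044414*I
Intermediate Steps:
(5 + (√(-792 - 234) + 1/(-1116)))/(-2820 - 4392) = (5 + (√(-1026) - 1/1116))/(-7212) = (5 + (3*I*√114 - 1/1116))*(-1/7212) = (5 + (-1/1116 + 3*I*√114))*(-1/7212) = (5579/1116 + 3*I*√114)*(-1/7212) = -5579/8048592 - I*√114/2404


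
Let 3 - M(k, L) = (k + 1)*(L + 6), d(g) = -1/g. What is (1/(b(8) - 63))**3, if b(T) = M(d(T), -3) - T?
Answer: -512/180362125 ≈ -2.8387e-6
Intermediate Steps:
M(k, L) = 3 - (1 + k)*(6 + L) (M(k, L) = 3 - (k + 1)*(L + 6) = 3 - (1 + k)*(6 + L))
b(T) = -T + 3/T (b(T) = (-3 - 1*(-3) - (-6)/T - 1*(-3)*(-1/T)) - T = (-3 + 3 + 6/T - 3/T) - T = 3/T - T = -T + 3/T)
(1/(b(8) - 63))**3 = (1/((-1*8 + 3/8) - 63))**3 = (1/((-8 + 3*(1/8)) - 63))**3 = (1/((-8 + 3/8) - 63))**3 = (1/(-61/8 - 63))**3 = (1/(-565/8))**3 = (-8/565)**3 = -512/180362125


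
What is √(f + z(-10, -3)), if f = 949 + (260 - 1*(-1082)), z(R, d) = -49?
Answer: √2242 ≈ 47.350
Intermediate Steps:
f = 2291 (f = 949 + (260 + 1082) = 949 + 1342 = 2291)
√(f + z(-10, -3)) = √(2291 - 49) = √2242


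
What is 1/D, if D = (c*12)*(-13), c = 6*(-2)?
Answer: 1/1872 ≈ 0.00053419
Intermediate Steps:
c = -12
D = 1872 (D = -12*12*(-13) = -144*(-13) = 1872)
1/D = 1/1872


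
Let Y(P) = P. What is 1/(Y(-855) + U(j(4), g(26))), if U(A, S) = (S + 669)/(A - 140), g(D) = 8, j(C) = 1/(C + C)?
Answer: -1119/962161 ≈ -0.0011630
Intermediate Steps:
j(C) = 1/(2*C)
U(A, S) = (669 + S)/(-140 + A)
1/(Y(-855) + U(j(4), g(26))) = 1/(-855 + (669 + 8)/(-140 + (½)/4)) = 1/(-855 + 677/(-140 + (½)*(¼))) = 1/(-855 + 677/(-140 + ⅛)) = 1/(-855 + 677/(-1119/8)) = 1/(-855 - 8/1119*677) = 1/(-855 - 5416/1119) = 1/(-962161/1119) = -1119/962161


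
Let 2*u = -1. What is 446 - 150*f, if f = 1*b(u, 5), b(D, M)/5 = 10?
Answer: -7054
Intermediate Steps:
u = -1/2 (u = (1/2)*(-1) = -1/2 ≈ -0.50000)
b(D, M) = 50 (b(D, M) = 5*10 = 50)
f = 50 (f = 1*50 = 50)
446 - 150*f = 446 - 150*50 = 446 - 7500 = -7054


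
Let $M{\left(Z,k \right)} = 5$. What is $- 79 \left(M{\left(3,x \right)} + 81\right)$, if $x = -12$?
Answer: $-6794$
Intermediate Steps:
$- 79 \left(M{\left(3,x \right)} + 81\right) = - 79 \left(5 + 81\right) = \left(-79\right) 86 = -6794$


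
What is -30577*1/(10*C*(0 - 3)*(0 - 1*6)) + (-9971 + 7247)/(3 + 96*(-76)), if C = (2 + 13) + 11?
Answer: -5391019/875160 ≈ -6.1600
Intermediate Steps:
C = 26 (C = 15 + 11 = 26)
-30577*1/(10*C*(0 - 3)*(0 - 1*6)) + (-9971 + 7247)/(3 + 96*(-76)) = -30577*1/(260*(0 - 3)*(0 - 1*6)) + (-9971 + 7247)/(3 + 96*(-76)) = -30577*(-1/(780*(0 - 6))) - 2724/(3 - 7296) = -30577/((26*(-3*(-6)))*10) - 2724/(-7293) = -30577/((26*18)*10) - 2724*(-1/7293) = -30577/(468*10) + 908/2431 = -30577/4680 + 908/2431 = -5391019/875160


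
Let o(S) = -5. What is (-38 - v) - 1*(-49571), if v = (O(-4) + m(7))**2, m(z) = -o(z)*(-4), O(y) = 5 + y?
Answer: 49172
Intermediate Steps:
m(z) = -20 (m(z) = -1*(-5)*(-4) = 5*(-4) = -20)
v = 361 (v = ((5 - 4) - 20)**2 = (1 - 20)**2 = (-19)**2 = 361)
(-38 - v) - 1*(-49571) = (-38 - 1*361) - 1*(-49571) = (-38 - 361) + 49571 = -399 + 49571 = 49172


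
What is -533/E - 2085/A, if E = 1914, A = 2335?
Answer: -1047049/893838 ≈ -1.1714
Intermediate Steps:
-533/E - 2085/A = -533/1914 - 2085/2335 = -533*1/1914 - 2085*1/2335 = -533/1914 - 417/467 = -1047049/893838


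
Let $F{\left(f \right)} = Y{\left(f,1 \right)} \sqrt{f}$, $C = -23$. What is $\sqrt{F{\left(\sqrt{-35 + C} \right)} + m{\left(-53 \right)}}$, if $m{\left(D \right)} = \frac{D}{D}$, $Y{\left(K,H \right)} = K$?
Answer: $\sqrt{1 + i 58^{\frac{3}{4}} \sqrt{i}} \approx 1.7973 + 4.1342 i$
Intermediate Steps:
$F{\left(f \right)} = f^{\frac{3}{2}}$ ($F{\left(f \right)} = f \sqrt{f} = f^{\frac{3}{2}}$)
$m{\left(D \right)} = 1$
$\sqrt{F{\left(\sqrt{-35 + C} \right)} + m{\left(-53 \right)}} = \sqrt{\left(\sqrt{-35 - 23}\right)^{\frac{3}{2}} + 1} = \sqrt{\left(\sqrt{-58}\right)^{\frac{3}{2}} + 1} = \sqrt{\left(i \sqrt{58}\right)^{\frac{3}{2}} + 1} = \sqrt{58^{\frac{3}{4}} i^{\frac{3}{2}} + 1} = \sqrt{1 + 58^{\frac{3}{4}} i^{\frac{3}{2}}}$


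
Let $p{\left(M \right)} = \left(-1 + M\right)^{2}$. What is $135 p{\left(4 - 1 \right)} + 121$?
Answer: $661$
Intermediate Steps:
$135 p{\left(4 - 1 \right)} + 121 = 135 \left(-1 + \left(4 - 1\right)\right)^{2} + 121 = 135 \left(-1 + 3\right)^{2} + 121 = 135 \cdot 2^{2} + 121 = 135 \cdot 4 + 121 = 540 + 121 = 661$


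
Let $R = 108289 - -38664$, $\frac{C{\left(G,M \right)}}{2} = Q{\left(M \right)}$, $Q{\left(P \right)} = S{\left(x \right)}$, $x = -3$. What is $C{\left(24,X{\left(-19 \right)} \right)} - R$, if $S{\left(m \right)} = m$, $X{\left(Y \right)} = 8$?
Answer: $-146959$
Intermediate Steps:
$Q{\left(P \right)} = -3$
$C{\left(G,M \right)} = -6$ ($C{\left(G,M \right)} = 2 \left(-3\right) = -6$)
$R = 146953$ ($R = 108289 + 38664 = 146953$)
$C{\left(24,X{\left(-19 \right)} \right)} - R = -6 - 146953 = -146959$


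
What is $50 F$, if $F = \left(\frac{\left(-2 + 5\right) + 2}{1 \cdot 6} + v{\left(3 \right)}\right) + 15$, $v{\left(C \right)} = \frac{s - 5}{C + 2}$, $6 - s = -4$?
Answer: $\frac{2525}{3} \approx 841.67$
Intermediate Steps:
$s = 10$ ($s = 6 - -4 = 6 + 4 = 10$)
$v{\left(C \right)} = \frac{5}{2 + C}$ ($v{\left(C \right)} = \frac{10 - 5}{C + 2} = \frac{5}{2 + C}$)
$F = \frac{101}{6}$ ($F = \left(\frac{\left(-2 + 5\right) + 2}{1 \cdot 6} + \frac{5}{2 + 3}\right) + 15 = \left(\frac{3 + 2}{6} + \frac{5}{5}\right) + 15 = \left(5 \cdot \frac{1}{6} + 5 \cdot \frac{1}{5}\right) + 15 = \left(\frac{5}{6} + 1\right) + 15 = \frac{11}{6} + 15 = \frac{101}{6} \approx 16.833$)
$50 F = 50 \cdot \frac{101}{6} = \frac{2525}{3}$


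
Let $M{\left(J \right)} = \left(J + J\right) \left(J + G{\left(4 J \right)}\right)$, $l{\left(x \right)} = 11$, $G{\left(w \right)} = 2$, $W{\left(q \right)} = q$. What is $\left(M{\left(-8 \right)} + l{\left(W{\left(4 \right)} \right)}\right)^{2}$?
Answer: $11449$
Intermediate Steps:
$M{\left(J \right)} = 2 J \left(2 + J\right)$ ($M{\left(J \right)} = \left(J + J\right) \left(J + 2\right) = 2 J \left(2 + J\right)$)
$\left(M{\left(-8 \right)} + l{\left(W{\left(4 \right)} \right)}\right)^{2} = \left(2 \left(-8\right) \left(2 - 8\right) + 11\right)^{2} = \left(2 \left(-8\right) \left(-6\right) + 11\right)^{2} = \left(96 + 11\right)^{2} = 107^{2} = 11449$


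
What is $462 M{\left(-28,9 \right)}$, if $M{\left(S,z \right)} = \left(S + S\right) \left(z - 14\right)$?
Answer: $129360$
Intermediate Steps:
$M{\left(S,z \right)} = 2 S \left(-14 + z\right)$
$462 M{\left(-28,9 \right)} = 462 \cdot 2 \left(-28\right) \left(-14 + 9\right) = 462 \cdot 2 \left(-28\right) \left(-5\right) = 462 \cdot 280 = 129360$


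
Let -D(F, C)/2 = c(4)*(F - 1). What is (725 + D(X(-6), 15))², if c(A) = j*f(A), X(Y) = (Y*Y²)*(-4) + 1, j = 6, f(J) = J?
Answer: 1660318009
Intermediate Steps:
X(Y) = 1 - 4*Y³ (X(Y) = Y³*(-4) + 1 = -4*Y³ + 1 = 1 - 4*Y³)
c(A) = 6*A
D(F, C) = 48 - 48*F (D(F, C) = -2*6*4*(F - 1) = -48*(-1 + F) = -2*(-24 + 24*F) = 48 - 48*F)
(725 + D(X(-6), 15))² = (725 + (48 - 48*(1 - 4*(-6)³)))² = (725 + (48 - 48*(1 - 4*(-216))))² = (725 + (48 - 48*(1 + 864)))² = (725 + (48 - 48*865))² = (725 + (48 - 41520))² = (725 - 41472)² = (-40747)² = 1660318009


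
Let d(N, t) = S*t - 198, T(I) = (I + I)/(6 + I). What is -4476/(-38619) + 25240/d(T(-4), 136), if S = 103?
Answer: 34551904/17777613 ≈ 1.9436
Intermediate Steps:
T(I) = 2*I/(6 + I) (T(I) = (2*I)/(6 + I) = 2*I/(6 + I))
d(N, t) = -198 + 103*t (d(N, t) = 103*t - 198 = -198 + 103*t)
-4476/(-38619) + 25240/d(T(-4), 136) = -4476/(-38619) + 25240/(-198 + 103*136) = -4476*(-1/38619) + 25240/(-198 + 14008) = 1492/12873 + 25240/13810 = 1492/12873 + 25240*(1/13810) = 1492/12873 + 2524/1381 = 34551904/17777613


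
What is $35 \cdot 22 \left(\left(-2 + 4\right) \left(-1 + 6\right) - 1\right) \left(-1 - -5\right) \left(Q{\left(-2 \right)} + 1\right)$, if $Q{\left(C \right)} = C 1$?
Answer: $-27720$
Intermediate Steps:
$Q{\left(C \right)} = C$
$35 \cdot 22 \left(\left(-2 + 4\right) \left(-1 + 6\right) - 1\right) \left(-1 - -5\right) \left(Q{\left(-2 \right)} + 1\right) = 35 \cdot 22 \left(\left(-2 + 4\right) \left(-1 + 6\right) - 1\right) \left(-1 - -5\right) \left(-2 + 1\right) = 770 \left(2 \cdot 5 - 1\right) \left(-1 + 5\right) \left(-1\right) = 770 \left(10 - 1\right) 4 \left(-1\right) = 770 \cdot 9 \cdot 4 \left(-1\right) = 770 \cdot 36 \left(-1\right) = 770 \left(-36\right) = -27720$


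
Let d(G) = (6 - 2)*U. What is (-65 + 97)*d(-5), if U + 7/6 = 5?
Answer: 1472/3 ≈ 490.67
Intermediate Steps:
U = 23/6 (U = -7/6 + 5 = 23/6 ≈ 3.8333)
d(G) = 46/3 (d(G) = (6 - 2)*(23/6) = 4*(23/6) = 46/3)
(-65 + 97)*d(-5) = (-65 + 97)*(46/3) = 32*(46/3) = 1472/3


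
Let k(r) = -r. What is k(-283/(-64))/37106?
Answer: -283/2374784 ≈ -0.00011917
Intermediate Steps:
k(-283/(-64))/37106 = -(-283)/(-64)/37106 = -(-283)*(-1)/64*(1/37106) = -1*283/64*(1/37106) = -283/64*1/37106 = -283/2374784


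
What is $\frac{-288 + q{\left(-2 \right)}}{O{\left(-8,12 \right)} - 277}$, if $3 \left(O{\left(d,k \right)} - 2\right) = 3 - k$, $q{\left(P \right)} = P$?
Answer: $\frac{145}{139} \approx 1.0432$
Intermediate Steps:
$O{\left(d,k \right)} = 3 - \frac{k}{3}$ ($O{\left(d,k \right)} = 2 + \frac{3 - k}{3} = 2 - \left(-1 + \frac{k}{3}\right) = 3 - \frac{k}{3}$)
$\frac{-288 + q{\left(-2 \right)}}{O{\left(-8,12 \right)} - 277} = \frac{-288 - 2}{\left(3 - 4\right) - 277} = - \frac{290}{\left(3 - 4\right) - 277} = - \frac{290}{-1 - 277} = - \frac{290}{-278} = \left(-290\right) \left(- \frac{1}{278}\right) = \frac{145}{139}$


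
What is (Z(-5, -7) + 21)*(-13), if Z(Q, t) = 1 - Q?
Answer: -351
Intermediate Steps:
(Z(-5, -7) + 21)*(-13) = ((1 - 1*(-5)) + 21)*(-13) = ((1 + 5) + 21)*(-13) = (6 + 21)*(-13) = 27*(-13) = -351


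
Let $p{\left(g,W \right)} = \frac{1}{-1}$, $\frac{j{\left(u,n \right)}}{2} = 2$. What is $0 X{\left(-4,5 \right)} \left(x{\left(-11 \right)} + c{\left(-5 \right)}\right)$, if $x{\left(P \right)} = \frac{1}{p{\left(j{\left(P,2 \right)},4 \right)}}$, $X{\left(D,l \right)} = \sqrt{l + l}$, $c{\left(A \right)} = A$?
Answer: $0$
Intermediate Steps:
$j{\left(u,n \right)} = 4$ ($j{\left(u,n \right)} = 2 \cdot 2 = 4$)
$p{\left(g,W \right)} = -1$
$X{\left(D,l \right)} = \sqrt{2} \sqrt{l}$ ($X{\left(D,l \right)} = \sqrt{2 l} = \sqrt{2} \sqrt{l}$)
$x{\left(P \right)} = -1$ ($x{\left(P \right)} = \frac{1}{-1} = -1$)
$0 X{\left(-4,5 \right)} \left(x{\left(-11 \right)} + c{\left(-5 \right)}\right) = 0 \sqrt{2} \sqrt{5} \left(-1 - 5\right) = 0 \sqrt{10} \left(-6\right) = 0 \left(-6\right) = 0$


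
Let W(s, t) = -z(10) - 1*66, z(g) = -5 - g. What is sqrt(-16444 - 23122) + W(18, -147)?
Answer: -51 + I*sqrt(39566) ≈ -51.0 + 198.91*I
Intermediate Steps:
W(s, t) = -51 (W(s, t) = -(-5 - 1*10) - 1*66 = -(-5 - 10) - 66 = -1*(-15) - 66 = 15 - 66 = -51)
sqrt(-16444 - 23122) + W(18, -147) = sqrt(-16444 - 23122) - 51 = sqrt(-39566) - 51 = I*sqrt(39566) - 51 = -51 + I*sqrt(39566)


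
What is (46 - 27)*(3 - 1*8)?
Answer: -95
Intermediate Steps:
(46 - 27)*(3 - 1*8) = 19*(3 - 8) = 19*(-5) = -95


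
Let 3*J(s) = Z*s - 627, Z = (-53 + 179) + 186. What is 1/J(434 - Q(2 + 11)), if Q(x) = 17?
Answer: 1/43159 ≈ 2.3170e-5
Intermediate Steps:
Z = 312 (Z = 126 + 186 = 312)
J(s) = -209 + 104*s (J(s) = (312*s - 627)/3 = (-627 + 312*s)/3 = -209 + 104*s)
1/J(434 - Q(2 + 11)) = 1/(-209 + 104*(434 - 1*17)) = 1/(-209 + 104*(434 - 17)) = 1/(-209 + 104*417) = 1/(-209 + 43368) = 1/43159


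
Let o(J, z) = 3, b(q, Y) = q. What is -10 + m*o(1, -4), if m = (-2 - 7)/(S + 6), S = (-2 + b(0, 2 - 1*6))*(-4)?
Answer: -167/14 ≈ -11.929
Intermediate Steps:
S = 8 (S = (-2 + 0)*(-4) = -2*(-4) = 8)
m = -9/14 (m = (-2 - 7)/(8 + 6) = -9/14 ≈ -0.64286)
-10 + m*o(1, -4) = -10 - 9/14*3 = -10 - 27/14 = -167/14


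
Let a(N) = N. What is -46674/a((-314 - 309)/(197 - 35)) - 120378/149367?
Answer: 376438990834/31018547 ≈ 12136.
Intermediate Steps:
-46674/a((-314 - 309)/(197 - 35)) - 120378/149367 = -46674*(197 - 35)/(-314 - 309) - 120378/149367 = -46674/((-623/162)) - 120378*1/149367 = -46674/((-623*1/162)) - 40126/49789 = -46674/(-623/162) - 40126/49789 = -46674*(-162/623) - 40126/49789 = 7561188/623 - 40126/49789 = 376438990834/31018547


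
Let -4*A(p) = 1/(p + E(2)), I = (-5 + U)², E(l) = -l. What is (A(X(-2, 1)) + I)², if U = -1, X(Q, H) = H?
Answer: 21025/16 ≈ 1314.1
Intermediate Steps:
I = 36 (I = (-5 - 1)² = (-6)² = 36)
A(p) = -1/(4*(-2 + p)) (A(p) = -1/(4*(p - 1*2)) = -1/(4*(p - 2)) = -1/(4*(-2 + p)))
(A(X(-2, 1)) + I)² = (-1/(-8 + 4*1) + 36)² = (-1/(-8 + 4) + 36)² = (-1/(-4) + 36)² = (-1*(-¼) + 36)² = (¼ + 36)² = (145/4)² = 21025/16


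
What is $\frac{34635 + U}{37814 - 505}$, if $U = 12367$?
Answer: $\frac{47002}{37309} \approx 1.2598$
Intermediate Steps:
$\frac{34635 + U}{37814 - 505} = \frac{34635 + 12367}{37814 - 505} = \frac{47002}{37309}$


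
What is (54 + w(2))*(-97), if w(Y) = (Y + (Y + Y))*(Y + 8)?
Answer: -11058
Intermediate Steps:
w(Y) = 3*Y*(8 + Y) (w(Y) = (Y + 2*Y)*(8 + Y) = (3*Y)*(8 + Y) = 3*Y*(8 + Y))
(54 + w(2))*(-97) = (54 + 3*2*(8 + 2))*(-97) = (54 + 3*2*10)*(-97) = (54 + 60)*(-97) = 114*(-97) = -11058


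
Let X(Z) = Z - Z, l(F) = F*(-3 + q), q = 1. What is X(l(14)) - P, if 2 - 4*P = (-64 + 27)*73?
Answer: -2703/4 ≈ -675.75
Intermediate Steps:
l(F) = -2*F (l(F) = F*(-3 + 1) = F*(-2) = -2*F)
X(Z) = 0
P = 2703/4 (P = ½ - (-64 + 27)*73/4 = ½ - (-37)*73/4 = ½ - ¼*(-2701) = ½ + 2701/4 = 2703/4 ≈ 675.75)
X(l(14)) - P = 0 - 1*2703/4 = 0 - 2703/4 = -2703/4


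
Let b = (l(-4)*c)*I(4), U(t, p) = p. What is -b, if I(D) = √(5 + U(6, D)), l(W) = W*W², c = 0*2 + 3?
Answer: 576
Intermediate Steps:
c = 3 (c = 0 + 3 = 3)
l(W) = W³
I(D) = √(5 + D)
b = -576 (b = ((-4)³*3)*√(5 + 4) = (-64*3)*√9 = -192*3 = -576)
-b = -1*(-576) = 576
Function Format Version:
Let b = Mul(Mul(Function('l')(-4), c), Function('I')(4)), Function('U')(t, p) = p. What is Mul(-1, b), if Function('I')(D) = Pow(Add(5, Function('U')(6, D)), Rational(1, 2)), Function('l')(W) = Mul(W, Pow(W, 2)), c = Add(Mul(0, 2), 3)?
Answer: 576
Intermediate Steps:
c = 3 (c = Add(0, 3) = 3)
Function('l')(W) = Pow(W, 3)
Function('I')(D) = Pow(Add(5, D), Rational(1, 2))
b = -576 (b = Mul(Mul(Pow(-4, 3), 3), Pow(Add(5, 4), Rational(1, 2))) = Mul(Mul(-64, 3), Pow(9, Rational(1, 2))) = Mul(-192, 3) = -576)
Mul(-1, b) = Mul(-1, -576) = 576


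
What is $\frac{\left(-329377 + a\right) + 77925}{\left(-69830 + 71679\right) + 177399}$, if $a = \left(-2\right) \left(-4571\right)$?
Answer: $- \frac{121155}{89624} \approx -1.3518$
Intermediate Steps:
$a = 9142$
$\frac{\left(-329377 + a\right) + 77925}{\left(-69830 + 71679\right) + 177399} = \frac{\left(-329377 + 9142\right) + 77925}{\left(-69830 + 71679\right) + 177399} = \frac{-320235 + 77925}{1849 + 177399} = - \frac{242310}{179248} = \left(-242310\right) \frac{1}{179248} = - \frac{121155}{89624}$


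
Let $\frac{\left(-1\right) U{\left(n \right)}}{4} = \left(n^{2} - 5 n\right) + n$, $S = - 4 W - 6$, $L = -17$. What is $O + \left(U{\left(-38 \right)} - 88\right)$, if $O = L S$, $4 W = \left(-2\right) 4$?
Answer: $-6506$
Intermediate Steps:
$W = -2$ ($W = \frac{\left(-2\right) 4}{4} = \frac{1}{4} \left(-8\right) = -2$)
$S = 2$ ($S = \left(-4\right) \left(-2\right) - 6 = 8 - 6 = 2$)
$U{\left(n \right)} = - 4 n^{2} + 16 n$ ($U{\left(n \right)} = - 4 \left(\left(n^{2} - 5 n\right) + n\right) = - 4 \left(n^{2} - 4 n\right) = - 4 n^{2} + 16 n$)
$O = -34$ ($O = \left(-17\right) 2 = -34$)
$O + \left(U{\left(-38 \right)} - 88\right) = -34 + \left(4 \left(-38\right) \left(4 - -38\right) - 88\right) = -34 + \left(4 \left(-38\right) \left(4 + 38\right) - 88\right) = -34 + \left(4 \left(-38\right) 42 - 88\right) = -34 - 6472 = -6506$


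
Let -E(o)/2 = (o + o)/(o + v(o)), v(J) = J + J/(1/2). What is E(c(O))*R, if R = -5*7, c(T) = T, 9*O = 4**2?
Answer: 35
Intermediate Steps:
O = 16/9 (O = (1/9)*4**2 = (1/9)*16 = 16/9 ≈ 1.7778)
v(J) = 3*J (v(J) = J + J/(1/2) = J + J*2 = J + 2*J = 3*J)
E(o) = -1 (E(o) = -2*(o + o)/(o + 3*o) = -2*2*o/(4*o) = -2*2*o*1/(4*o) = -2*1/2 = -1)
R = -35
E(c(O))*R = -1*(-35) = 35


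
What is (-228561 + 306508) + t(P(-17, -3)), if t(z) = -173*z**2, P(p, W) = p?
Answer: 27950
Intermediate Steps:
(-228561 + 306508) + t(P(-17, -3)) = (-228561 + 306508) - 173*(-17)**2 = 77947 - 173*289 = 77947 - 49997 = 27950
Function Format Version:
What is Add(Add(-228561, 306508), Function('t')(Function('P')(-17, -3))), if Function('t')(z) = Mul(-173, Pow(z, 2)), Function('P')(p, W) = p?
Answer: 27950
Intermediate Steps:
Add(Add(-228561, 306508), Function('t')(Function('P')(-17, -3))) = Add(Add(-228561, 306508), Mul(-173, Pow(-17, 2))) = Add(77947, Mul(-173, 289)) = Add(77947, -49997) = 27950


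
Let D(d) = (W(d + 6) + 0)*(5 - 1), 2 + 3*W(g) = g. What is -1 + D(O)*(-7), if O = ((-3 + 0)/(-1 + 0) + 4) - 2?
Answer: -85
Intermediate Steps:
W(g) = -2/3 + g/3
O = 5 (O = (-3/(-1) + 4) - 2 = (-3*(-1) + 4) - 2 = (3 + 4) - 2 = 7 - 2 = 5)
D(d) = 16/3 + 4*d/3 (D(d) = ((-2/3 + (d + 6)/3) + 0)*(5 - 1) = ((-2/3 + (6 + d)/3) + 0)*4 = ((-2/3 + (2 + d/3)) + 0)*4 = ((4/3 + d/3) + 0)*4 = (4/3 + d/3)*4 = 16/3 + 4*d/3)
-1 + D(O)*(-7) = -1 + (16/3 + (4/3)*5)*(-7) = -1 + (16/3 + 20/3)*(-7) = -1 + 12*(-7) = -1 - 84 = -85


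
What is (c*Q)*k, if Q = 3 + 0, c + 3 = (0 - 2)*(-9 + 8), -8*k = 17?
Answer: 51/8 ≈ 6.3750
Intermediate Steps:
k = -17/8 (k = -⅛*17 = -17/8 ≈ -2.1250)
c = -1 (c = -3 + (0 - 2)*(-9 + 8) = -3 - 2*(-1) = -3 + 2 = -1)
Q = 3
(c*Q)*k = -1*3*(-17/8) = -3*(-17/8) = 51/8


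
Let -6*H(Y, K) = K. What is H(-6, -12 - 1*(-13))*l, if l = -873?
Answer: 291/2 ≈ 145.50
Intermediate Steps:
H(Y, K) = -K/6
H(-6, -12 - 1*(-13))*l = -(-12 - 1*(-13))/6*(-873) = -(-12 + 13)/6*(-873) = -⅙*1*(-873) = -⅙*(-873) = 291/2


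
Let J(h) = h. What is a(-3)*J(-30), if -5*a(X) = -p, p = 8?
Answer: -48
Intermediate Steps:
a(X) = 8/5 (a(X) = -(-1)*8/5 = -1/5*(-8) = 8/5)
a(-3)*J(-30) = (8/5)*(-30) = -48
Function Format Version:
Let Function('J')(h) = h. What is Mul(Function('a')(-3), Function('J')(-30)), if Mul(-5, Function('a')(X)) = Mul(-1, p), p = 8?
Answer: -48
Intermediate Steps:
Function('a')(X) = Rational(8, 5) (Function('a')(X) = Mul(Rational(-1, 5), Mul(-1, 8)) = Mul(Rational(-1, 5), -8) = Rational(8, 5))
Mul(Function('a')(-3), Function('J')(-30)) = Mul(Rational(8, 5), -30) = -48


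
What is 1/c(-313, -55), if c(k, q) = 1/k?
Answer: -313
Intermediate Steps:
1/c(-313, -55) = 1/(1/(-313)) = 1/(-1/313) = -313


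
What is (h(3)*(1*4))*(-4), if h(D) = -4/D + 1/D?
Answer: 16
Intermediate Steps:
h(D) = -3/D (h(D) = -4/D + 1/D = -3/D)
(h(3)*(1*4))*(-4) = ((-3/3)*(1*4))*(-4) = (-3*⅓*4)*(-4) = -1*4*(-4) = -4*(-4) = 16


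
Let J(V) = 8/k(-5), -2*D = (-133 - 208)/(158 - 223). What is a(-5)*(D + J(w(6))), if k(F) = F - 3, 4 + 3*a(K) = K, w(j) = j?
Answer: 1413/130 ≈ 10.869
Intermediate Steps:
a(K) = -4/3 + K/3
D = -341/130 (D = -(-133 - 208)/(2*(158 - 223)) = -(-341)/(2*(-65)) = -(-341)*(-1)/(2*65) = -1/2*341/65 = -341/130 ≈ -2.6231)
k(F) = -3 + F
J(V) = -1 (J(V) = 8/(-3 - 5) = 8/(-8) = 8*(-1/8) = -1)
a(-5)*(D + J(w(6))) = (-4/3 + (1/3)*(-5))*(-341/130 - 1) = (-4/3 - 5/3)*(-471/130) = -3*(-471/130) = 1413/130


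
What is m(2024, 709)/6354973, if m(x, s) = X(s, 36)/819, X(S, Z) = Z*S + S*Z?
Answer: 5672/578302543 ≈ 9.8080e-6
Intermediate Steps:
X(S, Z) = 2*S*Z (X(S, Z) = S*Z + S*Z = 2*S*Z)
m(x, s) = 8*s/91 (m(x, s) = (2*s*36)/819 = (72*s)*(1/819) = 8*s/91)
m(2024, 709)/6354973 = ((8/91)*709)/6354973 = (5672/91)*(1/6354973) = 5672/578302543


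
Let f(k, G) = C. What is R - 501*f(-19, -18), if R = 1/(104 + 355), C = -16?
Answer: 3679345/459 ≈ 8016.0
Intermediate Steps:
f(k, G) = -16
R = 1/459 ≈ 0.0021787
R - 501*f(-19, -18) = 1/459 - 501*(-16) = 1/459 + 8016 = 3679345/459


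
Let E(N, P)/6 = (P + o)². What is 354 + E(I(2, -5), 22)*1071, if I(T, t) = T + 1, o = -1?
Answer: 2834220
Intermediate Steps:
I(T, t) = 1 + T
E(N, P) = 6*(-1 + P)² (E(N, P) = 6*(P - 1)² = 6*(-1 + P)²)
354 + E(I(2, -5), 22)*1071 = 354 + (6*(-1 + 22)²)*1071 = 354 + (6*21²)*1071 = 354 + (6*441)*1071 = 354 + 2646*1071 = 354 + 2833866 = 2834220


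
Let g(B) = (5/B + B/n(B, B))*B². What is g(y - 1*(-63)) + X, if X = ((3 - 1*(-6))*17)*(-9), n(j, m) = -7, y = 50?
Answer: -1448581/7 ≈ -2.0694e+5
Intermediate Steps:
X = -1377 (X = ((3 + 6)*17)*(-9) = (9*17)*(-9) = 153*(-9) = -1377)
g(B) = B²*(5/B - B/7) (g(B) = (5/B + B/(-7))*B² = (5/B + B*(-⅐))*B² = (5/B - B/7)*B² = B²*(5/B - B/7))
g(y - 1*(-63)) + X = (50 - 1*(-63))*(35 - (50 - 1*(-63))²)/7 - 1377 = (50 + 63)*(35 - (50 + 63)²)/7 - 1377 = (⅐)*113*(35 - 1*113²) - 1377 = (⅐)*113*(35 - 1*12769) - 1377 = (⅐)*113*(35 - 12769) - 1377 = (⅐)*113*(-12734) - 1377 = -1438942/7 - 1377 = -1448581/7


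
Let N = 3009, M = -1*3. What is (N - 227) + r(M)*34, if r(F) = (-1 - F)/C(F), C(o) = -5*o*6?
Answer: 125224/45 ≈ 2782.8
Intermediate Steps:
M = -3
C(o) = -30*o
r(F) = -(-1 - F)/(30*F) (r(F) = (-1 - F)/((-30*F)) = (-1 - F)*(-1/(30*F)) = -(-1 - F)/(30*F))
(N - 227) + r(M)*34 = (3009 - 227) + ((1/30)*(1 - 3)/(-3))*34 = 2782 + ((1/30)*(-1/3)*(-2))*34 = 2782 + (1/45)*34 = 2782 + 34/45 = 125224/45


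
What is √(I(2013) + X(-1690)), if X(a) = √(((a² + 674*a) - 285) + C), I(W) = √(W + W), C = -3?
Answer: √(√4026 + 4*√107297) ≈ 37.063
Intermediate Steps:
I(W) = √2*√W (I(W) = √(2*W) = √2*√W)
X(a) = √(-288 + a² + 674*a) (X(a) = √(((a² + 674*a) - 285) - 3) = √((-285 + a² + 674*a) - 3) = √(-288 + a² + 674*a))
√(I(2013) + X(-1690)) = √(√2*√2013 + √(-288 + (-1690)² + 674*(-1690))) = √(√4026 + √(-288 + 2856100 - 1139060)) = √(√4026 + √1716752) = √(√4026 + 4*√107297)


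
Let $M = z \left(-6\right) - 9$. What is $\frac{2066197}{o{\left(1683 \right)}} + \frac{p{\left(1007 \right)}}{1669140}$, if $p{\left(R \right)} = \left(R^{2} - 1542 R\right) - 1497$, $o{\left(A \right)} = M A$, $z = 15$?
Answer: $- \frac{350444203}{27540810} \approx -12.725$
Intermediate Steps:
$M = -99$ ($M = 15 \left(-6\right) - 9 = -90 - 9 = -99$)
$o{\left(A \right)} = - 99 A$
$p{\left(R \right)} = -1497 + R^{2} - 1542 R$
$\frac{2066197}{o{\left(1683 \right)}} + \frac{p{\left(1007 \right)}}{1669140} = \frac{2066197}{\left(-99\right) 1683} + \frac{-1497 + 1007^{2} - 1552794}{1669140} = \frac{2066197}{-166617} + \left(-1497 + 1014049 - 1552794\right) \frac{1}{1669140} = 2066197 \left(- \frac{1}{166617}\right) - \frac{270121}{834570} = - \frac{121541}{9801} - \frac{270121}{834570} = - \frac{350444203}{27540810}$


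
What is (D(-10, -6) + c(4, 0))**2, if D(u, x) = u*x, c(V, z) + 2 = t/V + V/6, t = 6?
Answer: 130321/36 ≈ 3620.0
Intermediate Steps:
c(V, z) = -2 + 6/V + V/6 (c(V, z) = -2 + (6/V + V/6) = -2 + 6/V + V/6)
(D(-10, -6) + c(4, 0))**2 = (-10*(-6) + (-2 + 6/4 + (1/6)*4))**2 = (60 + (-2 + 6*(1/4) + 2/3))**2 = (60 + (-2 + 3/2 + 2/3))**2 = (60 + 1/6)**2 = (361/6)**2 = 130321/36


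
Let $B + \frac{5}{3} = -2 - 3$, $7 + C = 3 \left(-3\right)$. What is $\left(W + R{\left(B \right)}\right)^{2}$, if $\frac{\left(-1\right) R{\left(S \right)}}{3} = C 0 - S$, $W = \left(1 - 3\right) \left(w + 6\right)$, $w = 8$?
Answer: $2304$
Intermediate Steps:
$C = -16$ ($C = -7 + 3 \left(-3\right) = -7 - 9 = -16$)
$W = -28$ ($W = \left(1 - 3\right) \left(8 + 6\right) = \left(-2\right) 14 = -28$)
$B = - \frac{20}{3}$ ($B = - \frac{5}{3} - 5 = - \frac{20}{3} \approx -6.6667$)
$R{\left(S \right)} = 3 S$ ($R{\left(S \right)} = - 3 \left(\left(-16\right) 0 - S\right) = - 3 \left(0 - S\right) = - 3 \left(- S\right) = 3 S$)
$\left(W + R{\left(B \right)}\right)^{2} = \left(-28 + 3 \left(- \frac{20}{3}\right)\right)^{2} = \left(-28 - 20\right)^{2} = \left(-48\right)^{2} = 2304$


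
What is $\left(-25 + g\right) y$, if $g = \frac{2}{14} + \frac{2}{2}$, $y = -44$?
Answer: $\frac{7348}{7} \approx 1049.7$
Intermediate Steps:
$g = \frac{8}{7}$ ($g = 2 \cdot \frac{1}{14} + 2 \cdot \frac{1}{2} = \frac{1}{7} + 1 = \frac{8}{7} \approx 1.1429$)
$\left(-25 + g\right) y = \left(-25 + \frac{8}{7}\right) \left(-44\right) = \left(- \frac{167}{7}\right) \left(-44\right) = \frac{7348}{7}$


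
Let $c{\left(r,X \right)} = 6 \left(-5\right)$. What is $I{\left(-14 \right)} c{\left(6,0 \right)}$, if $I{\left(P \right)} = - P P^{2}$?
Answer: $-82320$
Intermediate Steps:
$c{\left(r,X \right)} = -30$
$I{\left(P \right)} = - P^{3}$
$I{\left(-14 \right)} c{\left(6,0 \right)} = - \left(-14\right)^{3} \left(-30\right) = \left(-1\right) \left(-2744\right) \left(-30\right) = 2744 \left(-30\right) = -82320$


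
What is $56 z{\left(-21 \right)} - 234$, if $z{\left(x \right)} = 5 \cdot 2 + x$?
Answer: $-850$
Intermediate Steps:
$z{\left(x \right)} = 10 + x$
$56 z{\left(-21 \right)} - 234 = 56 \left(10 - 21\right) - 234 = 56 \left(-11\right) - 234 = -616 - 234 = -850$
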